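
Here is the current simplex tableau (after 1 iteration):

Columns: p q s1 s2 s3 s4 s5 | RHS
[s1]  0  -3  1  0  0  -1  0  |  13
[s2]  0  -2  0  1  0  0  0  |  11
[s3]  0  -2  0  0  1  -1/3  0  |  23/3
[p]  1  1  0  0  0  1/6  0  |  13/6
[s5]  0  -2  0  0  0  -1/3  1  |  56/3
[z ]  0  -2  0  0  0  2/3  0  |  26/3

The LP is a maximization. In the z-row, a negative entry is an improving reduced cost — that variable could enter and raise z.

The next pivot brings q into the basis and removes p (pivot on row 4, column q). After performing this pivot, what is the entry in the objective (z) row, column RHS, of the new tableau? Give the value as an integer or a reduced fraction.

Pivot element is row 4, column q: 1.
Normalize row 4: new (row 4, RHS) = (13/6)/1 = 13/6.
z-row ← z-row − (-2)·(new row 4): 26/3 − (-2)·(13/6) = 13.

13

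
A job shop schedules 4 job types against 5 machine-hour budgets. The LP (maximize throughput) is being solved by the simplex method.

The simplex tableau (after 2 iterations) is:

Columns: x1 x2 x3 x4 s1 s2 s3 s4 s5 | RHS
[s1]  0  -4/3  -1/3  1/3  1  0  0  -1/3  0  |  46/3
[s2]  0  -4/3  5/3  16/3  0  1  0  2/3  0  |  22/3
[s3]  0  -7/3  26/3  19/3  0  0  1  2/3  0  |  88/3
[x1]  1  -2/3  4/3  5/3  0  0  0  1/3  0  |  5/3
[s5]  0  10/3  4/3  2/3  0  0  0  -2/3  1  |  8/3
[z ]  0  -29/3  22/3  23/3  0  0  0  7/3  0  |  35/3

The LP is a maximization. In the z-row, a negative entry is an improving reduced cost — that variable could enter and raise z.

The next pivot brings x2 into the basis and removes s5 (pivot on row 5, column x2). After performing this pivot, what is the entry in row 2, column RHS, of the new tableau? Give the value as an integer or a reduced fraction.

Pivot element is row 5, column x2: 10/3.
Normalize row 5: new (row 5, RHS) = (8/3)/(10/3) = 4/5.
row 2 ← row 2 − (-4/3)·(new row 5): 22/3 − (-4/3)·(4/5) = 42/5.

42/5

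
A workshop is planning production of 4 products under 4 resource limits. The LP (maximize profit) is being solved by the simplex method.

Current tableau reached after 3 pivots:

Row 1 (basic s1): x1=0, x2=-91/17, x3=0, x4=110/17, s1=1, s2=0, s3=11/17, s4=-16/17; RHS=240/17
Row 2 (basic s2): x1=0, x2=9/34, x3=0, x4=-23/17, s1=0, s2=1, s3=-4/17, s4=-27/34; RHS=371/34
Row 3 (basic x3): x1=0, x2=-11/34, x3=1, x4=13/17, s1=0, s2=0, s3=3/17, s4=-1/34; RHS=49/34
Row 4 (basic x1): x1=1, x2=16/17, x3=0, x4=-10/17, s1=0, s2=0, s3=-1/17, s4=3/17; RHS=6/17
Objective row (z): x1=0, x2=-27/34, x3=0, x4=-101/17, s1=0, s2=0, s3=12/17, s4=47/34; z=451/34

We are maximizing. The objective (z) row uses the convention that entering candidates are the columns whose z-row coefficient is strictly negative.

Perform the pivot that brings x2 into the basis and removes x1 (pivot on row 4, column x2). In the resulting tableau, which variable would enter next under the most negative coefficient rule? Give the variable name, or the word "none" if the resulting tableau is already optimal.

Pivot element 16/17. New z-row = old z-row − (-27/34)·(row 4/(16/17)).
Updated z-row coefficients: x1: 27/32, x2: 0, x3: 0, x4: -103/16, s1: 0, s2: 0, s3: 21/32, s4: 49/32.
The most negative is -103/16 in column x4, so x4 would enter next.

x4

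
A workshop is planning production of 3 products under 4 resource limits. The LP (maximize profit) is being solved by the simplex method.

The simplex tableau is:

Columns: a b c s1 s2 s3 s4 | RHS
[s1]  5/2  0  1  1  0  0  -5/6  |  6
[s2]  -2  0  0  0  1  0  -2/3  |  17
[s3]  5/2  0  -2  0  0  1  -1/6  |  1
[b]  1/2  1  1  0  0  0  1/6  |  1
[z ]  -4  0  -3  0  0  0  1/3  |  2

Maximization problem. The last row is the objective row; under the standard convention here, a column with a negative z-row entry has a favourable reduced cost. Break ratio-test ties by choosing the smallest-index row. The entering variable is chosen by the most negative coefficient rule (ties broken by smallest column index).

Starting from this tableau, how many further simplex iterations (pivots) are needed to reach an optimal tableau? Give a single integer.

pivot: a in, s3 out → z = 18/5
pivot: c in, b out → z = 50/7
No improving column remains; optimal.

2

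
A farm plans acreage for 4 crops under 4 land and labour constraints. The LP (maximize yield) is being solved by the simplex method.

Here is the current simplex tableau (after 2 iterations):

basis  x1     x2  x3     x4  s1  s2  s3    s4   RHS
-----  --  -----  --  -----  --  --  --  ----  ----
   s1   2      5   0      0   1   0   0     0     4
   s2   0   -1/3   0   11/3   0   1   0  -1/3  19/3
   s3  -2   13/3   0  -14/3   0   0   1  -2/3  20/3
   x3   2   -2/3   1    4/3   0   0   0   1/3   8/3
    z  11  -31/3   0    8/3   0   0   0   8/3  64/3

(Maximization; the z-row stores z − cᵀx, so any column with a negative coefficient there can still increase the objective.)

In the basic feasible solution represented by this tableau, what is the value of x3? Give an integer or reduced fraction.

8/3

x3 is basic (row 4); its value is the RHS of that row: 8/3.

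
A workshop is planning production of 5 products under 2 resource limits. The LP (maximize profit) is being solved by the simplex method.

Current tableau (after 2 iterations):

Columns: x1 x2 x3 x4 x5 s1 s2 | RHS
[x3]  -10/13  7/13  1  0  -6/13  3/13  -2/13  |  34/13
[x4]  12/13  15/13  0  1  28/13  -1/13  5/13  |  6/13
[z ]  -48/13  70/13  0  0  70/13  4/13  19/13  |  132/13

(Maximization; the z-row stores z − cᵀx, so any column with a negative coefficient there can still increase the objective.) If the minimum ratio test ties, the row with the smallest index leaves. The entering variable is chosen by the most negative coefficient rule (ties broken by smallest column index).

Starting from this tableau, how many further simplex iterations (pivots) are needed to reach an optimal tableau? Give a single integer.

1

pivot: x1 in, x4 out → z = 12
No improving column remains; optimal.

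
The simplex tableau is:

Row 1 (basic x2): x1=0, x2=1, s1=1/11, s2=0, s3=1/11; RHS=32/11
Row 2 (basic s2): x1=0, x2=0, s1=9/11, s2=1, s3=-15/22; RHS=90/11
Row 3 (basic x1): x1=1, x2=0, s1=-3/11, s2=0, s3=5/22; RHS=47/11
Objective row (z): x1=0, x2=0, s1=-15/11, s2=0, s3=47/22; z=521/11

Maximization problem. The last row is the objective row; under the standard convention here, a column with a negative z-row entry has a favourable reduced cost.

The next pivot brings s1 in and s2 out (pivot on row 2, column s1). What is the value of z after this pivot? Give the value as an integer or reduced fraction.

Minimum ratio for s1: (90/11)/(9/11) = 10.
z changes by −(z-row coeff of s1)·ratio = −(-15/11)·10 = 150/11.
New z = 521/11 + (150/11) = 61.

61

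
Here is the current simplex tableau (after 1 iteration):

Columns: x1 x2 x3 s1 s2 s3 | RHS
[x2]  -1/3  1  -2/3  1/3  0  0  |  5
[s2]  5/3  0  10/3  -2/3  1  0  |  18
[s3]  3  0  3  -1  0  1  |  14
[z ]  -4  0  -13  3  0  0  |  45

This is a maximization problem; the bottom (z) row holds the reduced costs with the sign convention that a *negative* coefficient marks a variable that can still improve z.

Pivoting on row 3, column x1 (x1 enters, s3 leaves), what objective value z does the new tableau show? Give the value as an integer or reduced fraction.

Minimum ratio for x1: 14/3 = 14/3.
z changes by −(z-row coeff of x1)·ratio = −(-4)·(14/3) = 56/3.
New z = 45 + (56/3) = 191/3.

191/3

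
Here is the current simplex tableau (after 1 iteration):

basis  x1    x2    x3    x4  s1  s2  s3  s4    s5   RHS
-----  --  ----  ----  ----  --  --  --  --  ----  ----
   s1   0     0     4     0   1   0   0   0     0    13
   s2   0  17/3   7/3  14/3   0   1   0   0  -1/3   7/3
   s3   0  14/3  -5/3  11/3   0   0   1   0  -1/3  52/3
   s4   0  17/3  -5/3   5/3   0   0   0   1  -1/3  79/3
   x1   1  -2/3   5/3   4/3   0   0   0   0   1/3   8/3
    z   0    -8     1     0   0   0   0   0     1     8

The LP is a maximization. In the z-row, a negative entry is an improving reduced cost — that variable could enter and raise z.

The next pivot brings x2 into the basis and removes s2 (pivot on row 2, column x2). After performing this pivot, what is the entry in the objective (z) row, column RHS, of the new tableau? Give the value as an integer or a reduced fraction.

192/17

Pivot element is row 2, column x2: 17/3.
Normalize row 2: new (row 2, RHS) = (7/3)/(17/3) = 7/17.
z-row ← z-row − (-8)·(new row 2): 8 − (-8)·(7/17) = 192/17.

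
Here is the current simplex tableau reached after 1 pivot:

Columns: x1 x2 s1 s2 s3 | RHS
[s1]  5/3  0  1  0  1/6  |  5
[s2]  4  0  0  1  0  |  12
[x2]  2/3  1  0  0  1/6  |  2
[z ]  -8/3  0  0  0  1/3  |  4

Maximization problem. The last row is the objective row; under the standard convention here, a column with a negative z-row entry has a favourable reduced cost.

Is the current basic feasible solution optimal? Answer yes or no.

no

Column x1 has objective-row coefficient -8/3, which is negative; an improving pivot exists, so not yet optimal.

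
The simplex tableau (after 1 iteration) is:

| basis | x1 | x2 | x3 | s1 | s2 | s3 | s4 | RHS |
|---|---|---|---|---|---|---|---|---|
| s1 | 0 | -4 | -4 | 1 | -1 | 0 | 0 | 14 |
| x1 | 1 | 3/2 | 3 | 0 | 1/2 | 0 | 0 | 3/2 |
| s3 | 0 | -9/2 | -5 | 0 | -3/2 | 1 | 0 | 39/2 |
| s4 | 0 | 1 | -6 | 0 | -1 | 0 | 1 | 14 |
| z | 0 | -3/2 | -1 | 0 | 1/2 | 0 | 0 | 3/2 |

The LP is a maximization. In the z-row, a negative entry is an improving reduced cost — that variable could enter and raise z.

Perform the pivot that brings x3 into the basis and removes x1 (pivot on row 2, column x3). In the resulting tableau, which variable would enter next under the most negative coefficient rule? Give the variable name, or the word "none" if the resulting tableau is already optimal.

x2

Pivot element 3. New z-row = old z-row − (-1)·(row 2/3).
Updated z-row coefficients: x1: 1/3, x2: -1, x3: 0, s1: 0, s2: 2/3, s3: 0, s4: 0.
The most negative is -1 in column x2, so x2 would enter next.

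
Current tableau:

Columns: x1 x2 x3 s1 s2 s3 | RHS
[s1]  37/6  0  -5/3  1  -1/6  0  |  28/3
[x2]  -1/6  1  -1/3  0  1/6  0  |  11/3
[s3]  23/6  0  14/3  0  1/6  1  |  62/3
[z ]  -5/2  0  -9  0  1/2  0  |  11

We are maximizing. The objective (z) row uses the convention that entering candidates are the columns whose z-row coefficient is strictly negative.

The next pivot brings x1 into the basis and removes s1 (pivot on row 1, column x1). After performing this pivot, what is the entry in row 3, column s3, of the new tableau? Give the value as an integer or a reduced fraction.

1

Pivot element is row 1, column x1: 37/6.
Normalize row 1: new (row 1, s3) = 0/(37/6) = 0.
row 3 ← row 3 − (23/6)·(new row 1): 1 − (23/6)·0 = 1.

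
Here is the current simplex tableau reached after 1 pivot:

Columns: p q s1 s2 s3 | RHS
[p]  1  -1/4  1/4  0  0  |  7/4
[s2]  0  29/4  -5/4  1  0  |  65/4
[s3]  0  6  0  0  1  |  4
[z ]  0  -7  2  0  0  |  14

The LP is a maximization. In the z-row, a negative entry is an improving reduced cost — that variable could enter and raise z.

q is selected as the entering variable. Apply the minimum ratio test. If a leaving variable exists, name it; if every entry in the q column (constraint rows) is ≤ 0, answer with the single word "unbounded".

Ratios: row 1 (p): entry -1/4 ≤ 0, skip; row 2 (s2): (65/4)/(29/4) = 65/29; row 3 (s3): 4/6 = 2/3.
Minimum ratio is in the s3 row, so s3 leaves.

s3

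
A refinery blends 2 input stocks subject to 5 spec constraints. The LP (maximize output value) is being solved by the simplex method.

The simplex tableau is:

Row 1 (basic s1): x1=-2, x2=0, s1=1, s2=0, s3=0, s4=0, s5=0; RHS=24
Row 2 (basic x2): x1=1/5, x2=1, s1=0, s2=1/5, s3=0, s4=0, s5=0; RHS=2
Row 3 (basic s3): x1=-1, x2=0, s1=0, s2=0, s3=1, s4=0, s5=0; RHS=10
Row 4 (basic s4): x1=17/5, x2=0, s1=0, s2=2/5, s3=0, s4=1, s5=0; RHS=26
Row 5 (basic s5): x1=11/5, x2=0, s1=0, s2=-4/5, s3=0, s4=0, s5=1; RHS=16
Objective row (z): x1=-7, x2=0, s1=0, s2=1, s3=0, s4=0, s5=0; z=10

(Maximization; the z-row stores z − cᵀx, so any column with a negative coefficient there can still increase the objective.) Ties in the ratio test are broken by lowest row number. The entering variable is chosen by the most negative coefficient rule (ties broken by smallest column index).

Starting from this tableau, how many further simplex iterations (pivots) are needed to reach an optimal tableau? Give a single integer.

2

pivot: x1 in, s5 out → z = 670/11
pivot: s2 in, s4 out → z = 559/9
No improving column remains; optimal.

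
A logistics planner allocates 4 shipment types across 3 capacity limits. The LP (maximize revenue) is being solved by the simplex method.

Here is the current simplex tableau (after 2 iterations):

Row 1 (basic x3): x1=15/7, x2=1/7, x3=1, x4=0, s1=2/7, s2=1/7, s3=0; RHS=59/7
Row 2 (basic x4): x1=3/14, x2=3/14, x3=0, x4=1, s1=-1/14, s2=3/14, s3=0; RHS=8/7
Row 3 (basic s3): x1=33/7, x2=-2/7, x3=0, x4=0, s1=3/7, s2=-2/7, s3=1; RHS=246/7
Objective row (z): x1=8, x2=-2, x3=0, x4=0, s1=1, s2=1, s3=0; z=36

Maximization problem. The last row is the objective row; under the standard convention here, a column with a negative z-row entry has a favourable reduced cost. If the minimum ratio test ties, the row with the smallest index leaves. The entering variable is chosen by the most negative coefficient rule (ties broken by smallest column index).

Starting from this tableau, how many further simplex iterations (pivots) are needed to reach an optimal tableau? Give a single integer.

pivot: x2 in, x4 out → z = 140/3
No improving column remains; optimal.

1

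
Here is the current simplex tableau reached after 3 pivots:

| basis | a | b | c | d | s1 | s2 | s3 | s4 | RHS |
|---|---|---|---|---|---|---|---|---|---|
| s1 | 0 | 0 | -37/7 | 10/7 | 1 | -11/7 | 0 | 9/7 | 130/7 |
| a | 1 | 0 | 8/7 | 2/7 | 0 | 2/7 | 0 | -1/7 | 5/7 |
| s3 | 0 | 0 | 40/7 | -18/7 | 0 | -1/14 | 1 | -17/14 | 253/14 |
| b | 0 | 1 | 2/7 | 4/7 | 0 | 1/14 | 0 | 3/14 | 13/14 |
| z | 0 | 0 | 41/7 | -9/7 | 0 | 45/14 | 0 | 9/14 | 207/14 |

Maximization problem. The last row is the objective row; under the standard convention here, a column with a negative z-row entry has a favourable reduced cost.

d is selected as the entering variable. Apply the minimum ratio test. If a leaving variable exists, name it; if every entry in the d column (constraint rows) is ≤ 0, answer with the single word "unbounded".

Ratios: row 1 (s1): (130/7)/(10/7) = 13; row 2 (a): (5/7)/(2/7) = 5/2; row 3 (s3): entry -18/7 ≤ 0, skip; row 4 (b): (13/14)/(4/7) = 13/8.
Minimum ratio is in the b row, so b leaves.

b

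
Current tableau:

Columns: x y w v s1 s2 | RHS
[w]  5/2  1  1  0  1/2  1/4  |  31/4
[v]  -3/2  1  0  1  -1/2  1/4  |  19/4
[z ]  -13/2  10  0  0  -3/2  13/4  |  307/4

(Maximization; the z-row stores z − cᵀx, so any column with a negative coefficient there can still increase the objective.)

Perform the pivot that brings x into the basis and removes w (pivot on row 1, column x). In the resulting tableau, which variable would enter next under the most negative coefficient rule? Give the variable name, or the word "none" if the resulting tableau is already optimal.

Pivot element 5/2. New z-row = old z-row − (-13/2)·(row 1/(5/2)).
Updated z-row coefficients: x: 0, y: 63/5, w: 13/5, v: 0, s1: -1/5, s2: 39/10.
The most negative is -1/5 in column s1, so s1 would enter next.

s1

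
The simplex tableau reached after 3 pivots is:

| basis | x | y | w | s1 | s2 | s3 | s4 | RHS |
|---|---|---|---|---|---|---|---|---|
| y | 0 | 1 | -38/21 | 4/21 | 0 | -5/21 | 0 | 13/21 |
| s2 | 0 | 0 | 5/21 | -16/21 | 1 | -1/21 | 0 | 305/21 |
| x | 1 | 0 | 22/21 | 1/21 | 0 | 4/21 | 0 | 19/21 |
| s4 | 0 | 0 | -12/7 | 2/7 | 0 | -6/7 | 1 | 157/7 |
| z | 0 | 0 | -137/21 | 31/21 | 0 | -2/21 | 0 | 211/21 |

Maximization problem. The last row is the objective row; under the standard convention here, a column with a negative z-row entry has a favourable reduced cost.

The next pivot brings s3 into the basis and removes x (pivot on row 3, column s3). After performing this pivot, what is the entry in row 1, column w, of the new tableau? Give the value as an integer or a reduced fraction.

-1/2

Pivot element is row 3, column s3: 4/21.
Normalize row 3: new (row 3, w) = (22/21)/(4/21) = 11/2.
row 1 ← row 1 − (-5/21)·(new row 3): -38/21 − (-5/21)·(11/2) = -1/2.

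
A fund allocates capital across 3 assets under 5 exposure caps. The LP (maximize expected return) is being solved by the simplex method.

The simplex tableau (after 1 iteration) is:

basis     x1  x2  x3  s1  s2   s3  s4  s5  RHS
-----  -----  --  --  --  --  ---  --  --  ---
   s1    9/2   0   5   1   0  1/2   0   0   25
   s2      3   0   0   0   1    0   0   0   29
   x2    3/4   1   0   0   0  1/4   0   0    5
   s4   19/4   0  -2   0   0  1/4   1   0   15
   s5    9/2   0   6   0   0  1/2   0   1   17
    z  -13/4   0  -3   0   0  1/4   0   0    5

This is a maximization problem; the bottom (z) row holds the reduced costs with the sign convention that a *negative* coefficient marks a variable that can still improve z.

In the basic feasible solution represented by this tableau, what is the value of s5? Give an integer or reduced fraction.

17

s5 is basic (row 5); its value is the RHS of that row: 17.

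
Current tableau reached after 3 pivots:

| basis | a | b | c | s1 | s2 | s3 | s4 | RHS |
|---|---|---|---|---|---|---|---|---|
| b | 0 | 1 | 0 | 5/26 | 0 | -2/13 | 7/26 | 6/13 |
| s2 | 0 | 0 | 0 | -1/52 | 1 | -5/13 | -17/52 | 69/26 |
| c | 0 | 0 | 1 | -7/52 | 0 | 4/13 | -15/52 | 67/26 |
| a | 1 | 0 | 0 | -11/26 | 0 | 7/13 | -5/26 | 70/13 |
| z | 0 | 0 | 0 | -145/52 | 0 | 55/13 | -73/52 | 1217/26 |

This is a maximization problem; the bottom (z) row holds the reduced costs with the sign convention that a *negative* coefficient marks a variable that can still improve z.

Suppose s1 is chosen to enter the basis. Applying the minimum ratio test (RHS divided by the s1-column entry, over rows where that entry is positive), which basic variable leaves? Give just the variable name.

Ratios: row 1 (b): (6/13)/(5/26) = 12/5; row 2 (s2): entry -1/52 ≤ 0, skip; row 3 (c): entry -7/52 ≤ 0, skip; row 4 (a): entry -11/26 ≤ 0, skip.
Minimum ratio 12/5 is in the b row, so b leaves.

b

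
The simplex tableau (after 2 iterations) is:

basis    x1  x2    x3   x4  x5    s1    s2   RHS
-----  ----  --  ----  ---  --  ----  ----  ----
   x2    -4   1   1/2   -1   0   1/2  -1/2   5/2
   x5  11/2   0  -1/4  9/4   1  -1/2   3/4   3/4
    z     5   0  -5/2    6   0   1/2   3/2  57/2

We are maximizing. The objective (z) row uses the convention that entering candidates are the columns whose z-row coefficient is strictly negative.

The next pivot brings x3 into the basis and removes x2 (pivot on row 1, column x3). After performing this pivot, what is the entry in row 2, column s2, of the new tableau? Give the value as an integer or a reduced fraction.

1/2

Pivot element is row 1, column x3: 1/2.
Normalize row 1: new (row 1, s2) = (-1/2)/(1/2) = -1.
row 2 ← row 2 − (-1/4)·(new row 1): 3/4 − (-1/4)·(-1) = 1/2.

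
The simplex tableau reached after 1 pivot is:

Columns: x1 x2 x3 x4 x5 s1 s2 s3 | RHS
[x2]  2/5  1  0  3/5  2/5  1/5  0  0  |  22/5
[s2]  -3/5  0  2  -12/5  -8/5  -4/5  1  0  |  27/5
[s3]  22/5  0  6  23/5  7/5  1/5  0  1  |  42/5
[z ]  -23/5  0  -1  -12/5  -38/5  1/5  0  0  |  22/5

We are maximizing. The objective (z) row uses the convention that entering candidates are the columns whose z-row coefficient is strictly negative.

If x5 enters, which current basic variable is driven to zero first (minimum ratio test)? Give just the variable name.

s3

Ratios: row 1 (x2): (22/5)/(2/5) = 11; row 2 (s2): entry -8/5 ≤ 0, skip; row 3 (s3): (42/5)/(7/5) = 6.
Minimum ratio 6 is in the s3 row, so s3 leaves.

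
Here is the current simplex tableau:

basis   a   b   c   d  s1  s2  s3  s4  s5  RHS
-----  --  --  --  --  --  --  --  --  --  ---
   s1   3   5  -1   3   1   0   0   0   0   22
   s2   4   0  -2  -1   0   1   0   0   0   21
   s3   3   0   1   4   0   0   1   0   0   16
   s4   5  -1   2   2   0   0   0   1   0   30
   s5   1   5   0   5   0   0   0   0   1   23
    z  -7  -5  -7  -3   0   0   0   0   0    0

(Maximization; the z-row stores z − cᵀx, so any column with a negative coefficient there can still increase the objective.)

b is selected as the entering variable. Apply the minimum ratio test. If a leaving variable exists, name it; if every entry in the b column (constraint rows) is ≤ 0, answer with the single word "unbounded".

s1

Ratios: row 1 (s1): 22/5 = 22/5; row 2 (s2): entry 0 ≤ 0, skip; row 3 (s3): entry 0 ≤ 0, skip; row 4 (s4): entry -1 ≤ 0, skip; row 5 (s5): 23/5 = 23/5.
Minimum ratio is in the s1 row, so s1 leaves.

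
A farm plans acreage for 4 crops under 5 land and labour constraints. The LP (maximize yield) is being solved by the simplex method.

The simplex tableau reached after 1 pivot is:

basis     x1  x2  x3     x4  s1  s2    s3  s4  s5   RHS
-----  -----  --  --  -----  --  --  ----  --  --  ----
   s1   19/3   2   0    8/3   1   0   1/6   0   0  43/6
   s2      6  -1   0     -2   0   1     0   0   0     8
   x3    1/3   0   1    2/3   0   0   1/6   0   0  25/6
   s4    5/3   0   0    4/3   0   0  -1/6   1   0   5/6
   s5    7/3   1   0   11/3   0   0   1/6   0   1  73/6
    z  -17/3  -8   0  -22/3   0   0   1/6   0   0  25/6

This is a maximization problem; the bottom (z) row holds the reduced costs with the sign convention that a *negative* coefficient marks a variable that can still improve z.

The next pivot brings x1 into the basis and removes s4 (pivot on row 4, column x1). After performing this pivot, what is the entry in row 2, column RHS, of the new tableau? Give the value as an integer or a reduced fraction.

5

Pivot element is row 4, column x1: 5/3.
Normalize row 4: new (row 4, RHS) = (5/6)/(5/3) = 1/2.
row 2 ← row 2 − 6·(new row 4): 8 − 6·(1/2) = 5.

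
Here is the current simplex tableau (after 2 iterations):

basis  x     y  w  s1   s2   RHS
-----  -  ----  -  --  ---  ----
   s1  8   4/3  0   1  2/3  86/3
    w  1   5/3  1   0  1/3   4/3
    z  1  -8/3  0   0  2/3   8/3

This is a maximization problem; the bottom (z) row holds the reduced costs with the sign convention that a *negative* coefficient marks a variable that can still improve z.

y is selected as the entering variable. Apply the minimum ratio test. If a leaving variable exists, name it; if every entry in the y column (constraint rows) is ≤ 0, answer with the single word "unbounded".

w

Ratios: row 1 (s1): (86/3)/(4/3) = 43/2; row 2 (w): (4/3)/(5/3) = 4/5.
Minimum ratio is in the w row, so w leaves.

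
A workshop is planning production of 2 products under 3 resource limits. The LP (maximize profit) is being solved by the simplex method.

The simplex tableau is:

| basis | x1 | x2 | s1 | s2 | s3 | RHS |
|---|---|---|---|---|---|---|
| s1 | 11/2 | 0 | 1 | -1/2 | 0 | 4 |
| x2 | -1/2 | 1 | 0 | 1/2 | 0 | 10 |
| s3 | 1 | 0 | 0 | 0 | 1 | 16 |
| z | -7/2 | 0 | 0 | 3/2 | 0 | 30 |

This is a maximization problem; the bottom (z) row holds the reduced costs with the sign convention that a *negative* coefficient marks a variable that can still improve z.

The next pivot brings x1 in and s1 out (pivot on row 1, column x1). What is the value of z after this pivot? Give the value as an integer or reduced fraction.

Minimum ratio for x1: 4/(11/2) = 8/11.
z changes by −(z-row coeff of x1)·ratio = −(-7/2)·(8/11) = 28/11.
New z = 30 + (28/11) = 358/11.

358/11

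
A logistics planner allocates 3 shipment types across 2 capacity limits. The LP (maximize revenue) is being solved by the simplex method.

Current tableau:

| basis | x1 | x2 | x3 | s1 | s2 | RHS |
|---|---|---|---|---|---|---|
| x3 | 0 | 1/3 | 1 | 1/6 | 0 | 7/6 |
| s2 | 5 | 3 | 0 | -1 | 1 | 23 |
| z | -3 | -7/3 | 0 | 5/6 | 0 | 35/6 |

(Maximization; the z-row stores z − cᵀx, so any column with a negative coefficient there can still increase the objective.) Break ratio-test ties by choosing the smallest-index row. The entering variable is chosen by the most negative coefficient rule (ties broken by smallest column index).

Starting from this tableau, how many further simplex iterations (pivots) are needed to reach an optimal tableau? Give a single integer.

2

pivot: x1 in, s2 out → z = 589/30
pivot: x2 in, x3 out → z = 43/2
No improving column remains; optimal.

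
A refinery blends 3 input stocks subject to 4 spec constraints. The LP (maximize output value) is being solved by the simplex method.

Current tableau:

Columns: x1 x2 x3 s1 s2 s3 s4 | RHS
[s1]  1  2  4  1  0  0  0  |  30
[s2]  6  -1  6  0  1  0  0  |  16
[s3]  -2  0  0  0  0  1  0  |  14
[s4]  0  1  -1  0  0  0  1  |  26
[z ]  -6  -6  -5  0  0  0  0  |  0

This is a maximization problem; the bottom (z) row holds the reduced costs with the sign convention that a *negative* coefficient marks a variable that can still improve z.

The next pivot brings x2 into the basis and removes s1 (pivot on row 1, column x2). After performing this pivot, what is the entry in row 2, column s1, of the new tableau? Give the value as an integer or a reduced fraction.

1/2

Pivot element is row 1, column x2: 2.
Normalize row 1: new (row 1, s1) = 1/2 = 1/2.
row 2 ← row 2 − (-1)·(new row 1): 0 − (-1)·(1/2) = 1/2.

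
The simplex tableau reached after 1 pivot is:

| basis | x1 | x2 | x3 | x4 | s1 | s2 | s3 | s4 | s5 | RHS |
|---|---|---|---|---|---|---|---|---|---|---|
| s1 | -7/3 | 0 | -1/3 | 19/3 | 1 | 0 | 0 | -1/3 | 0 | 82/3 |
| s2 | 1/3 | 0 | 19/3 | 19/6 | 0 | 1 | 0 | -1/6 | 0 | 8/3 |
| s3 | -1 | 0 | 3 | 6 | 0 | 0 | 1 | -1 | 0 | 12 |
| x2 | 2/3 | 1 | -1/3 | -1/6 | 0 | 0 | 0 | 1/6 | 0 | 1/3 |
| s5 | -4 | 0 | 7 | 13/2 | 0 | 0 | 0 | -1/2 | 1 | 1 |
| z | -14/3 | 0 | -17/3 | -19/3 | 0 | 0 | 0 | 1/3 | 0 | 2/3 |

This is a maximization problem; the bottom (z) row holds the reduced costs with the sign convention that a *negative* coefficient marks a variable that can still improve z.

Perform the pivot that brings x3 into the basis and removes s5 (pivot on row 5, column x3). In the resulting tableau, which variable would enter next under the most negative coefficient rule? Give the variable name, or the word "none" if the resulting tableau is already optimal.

x1

Pivot element 7. New z-row = old z-row − (-17/3)·(row 5/7).
Updated z-row coefficients: x1: -166/21, x2: 0, x3: 0, x4: -15/14, s1: 0, s2: 0, s3: 0, s4: -1/14, s5: 17/21.
The most negative is -166/21 in column x1, so x1 would enter next.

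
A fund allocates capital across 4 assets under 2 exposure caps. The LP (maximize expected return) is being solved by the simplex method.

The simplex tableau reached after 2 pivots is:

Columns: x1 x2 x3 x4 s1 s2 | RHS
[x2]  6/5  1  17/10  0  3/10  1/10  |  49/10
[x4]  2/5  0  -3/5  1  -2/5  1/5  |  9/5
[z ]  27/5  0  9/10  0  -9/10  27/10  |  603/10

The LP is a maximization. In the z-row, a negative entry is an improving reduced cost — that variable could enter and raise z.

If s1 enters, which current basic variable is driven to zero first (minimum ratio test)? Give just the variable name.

Ratios: row 1 (x2): (49/10)/(3/10) = 49/3; row 2 (x4): entry -2/5 ≤ 0, skip.
Minimum ratio 49/3 is in the x2 row, so x2 leaves.

x2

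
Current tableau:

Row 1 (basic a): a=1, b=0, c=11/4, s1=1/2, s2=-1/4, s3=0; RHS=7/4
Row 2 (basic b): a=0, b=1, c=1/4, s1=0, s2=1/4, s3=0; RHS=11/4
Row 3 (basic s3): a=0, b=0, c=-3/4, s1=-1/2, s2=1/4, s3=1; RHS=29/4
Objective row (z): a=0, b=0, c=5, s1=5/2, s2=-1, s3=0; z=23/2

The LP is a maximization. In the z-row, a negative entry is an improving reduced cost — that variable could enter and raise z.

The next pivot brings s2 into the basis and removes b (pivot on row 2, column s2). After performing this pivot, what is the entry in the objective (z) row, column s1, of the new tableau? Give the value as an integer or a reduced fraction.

Pivot element is row 2, column s2: 1/4.
Normalize row 2: new (row 2, s1) = 0/(1/4) = 0.
z-row ← z-row − (-1)·(new row 2): 5/2 − (-1)·0 = 5/2.

5/2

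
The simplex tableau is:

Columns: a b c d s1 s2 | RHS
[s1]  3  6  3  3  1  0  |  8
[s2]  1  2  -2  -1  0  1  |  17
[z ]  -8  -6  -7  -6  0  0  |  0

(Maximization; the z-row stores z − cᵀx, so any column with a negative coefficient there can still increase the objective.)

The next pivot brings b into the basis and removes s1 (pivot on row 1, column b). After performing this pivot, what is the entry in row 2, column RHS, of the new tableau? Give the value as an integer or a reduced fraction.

Pivot element is row 1, column b: 6.
Normalize row 1: new (row 1, RHS) = 8/6 = 4/3.
row 2 ← row 2 − 2·(new row 1): 17 − 2·(4/3) = 43/3.

43/3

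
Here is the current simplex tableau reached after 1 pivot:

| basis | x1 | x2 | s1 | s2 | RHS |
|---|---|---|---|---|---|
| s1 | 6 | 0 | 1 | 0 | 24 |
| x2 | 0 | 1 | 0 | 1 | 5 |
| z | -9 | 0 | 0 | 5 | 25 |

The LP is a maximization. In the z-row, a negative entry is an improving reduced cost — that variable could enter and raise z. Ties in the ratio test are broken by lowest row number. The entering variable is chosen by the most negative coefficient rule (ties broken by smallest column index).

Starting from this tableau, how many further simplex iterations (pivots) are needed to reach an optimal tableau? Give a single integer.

pivot: x1 in, s1 out → z = 61
No improving column remains; optimal.

1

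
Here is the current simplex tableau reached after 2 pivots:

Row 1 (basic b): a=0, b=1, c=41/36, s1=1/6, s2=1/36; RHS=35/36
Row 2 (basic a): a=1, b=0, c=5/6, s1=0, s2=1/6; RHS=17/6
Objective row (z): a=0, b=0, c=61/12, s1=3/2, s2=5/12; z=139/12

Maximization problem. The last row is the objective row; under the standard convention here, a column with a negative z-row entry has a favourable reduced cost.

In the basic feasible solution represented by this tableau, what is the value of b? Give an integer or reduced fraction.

b is basic (row 1); its value is the RHS of that row: 35/36.

35/36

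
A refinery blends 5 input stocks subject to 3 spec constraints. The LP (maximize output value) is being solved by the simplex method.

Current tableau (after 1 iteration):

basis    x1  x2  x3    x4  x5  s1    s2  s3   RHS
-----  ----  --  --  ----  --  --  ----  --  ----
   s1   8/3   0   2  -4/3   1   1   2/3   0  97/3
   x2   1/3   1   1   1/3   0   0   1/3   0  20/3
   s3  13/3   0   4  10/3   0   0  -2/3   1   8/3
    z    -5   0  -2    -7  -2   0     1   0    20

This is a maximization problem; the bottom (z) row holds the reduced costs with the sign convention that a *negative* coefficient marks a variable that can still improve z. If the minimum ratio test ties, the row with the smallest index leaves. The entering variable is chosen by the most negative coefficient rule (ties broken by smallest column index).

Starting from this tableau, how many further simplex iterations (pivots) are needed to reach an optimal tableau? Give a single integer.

2

pivot: x4 in, s3 out → z = 128/5
pivot: x5 in, s1 out → z = 462/5
No improving column remains; optimal.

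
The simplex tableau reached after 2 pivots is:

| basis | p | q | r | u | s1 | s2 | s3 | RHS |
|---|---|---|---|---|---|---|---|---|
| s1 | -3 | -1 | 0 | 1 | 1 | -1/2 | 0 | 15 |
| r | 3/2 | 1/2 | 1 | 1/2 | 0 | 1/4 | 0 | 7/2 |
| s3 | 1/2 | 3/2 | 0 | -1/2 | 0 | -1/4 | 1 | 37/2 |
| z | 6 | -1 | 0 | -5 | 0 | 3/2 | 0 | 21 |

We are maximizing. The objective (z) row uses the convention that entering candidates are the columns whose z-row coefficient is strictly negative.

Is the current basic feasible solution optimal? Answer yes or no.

no

Column q has objective-row coefficient -1, which is negative; an improving pivot exists, so not yet optimal.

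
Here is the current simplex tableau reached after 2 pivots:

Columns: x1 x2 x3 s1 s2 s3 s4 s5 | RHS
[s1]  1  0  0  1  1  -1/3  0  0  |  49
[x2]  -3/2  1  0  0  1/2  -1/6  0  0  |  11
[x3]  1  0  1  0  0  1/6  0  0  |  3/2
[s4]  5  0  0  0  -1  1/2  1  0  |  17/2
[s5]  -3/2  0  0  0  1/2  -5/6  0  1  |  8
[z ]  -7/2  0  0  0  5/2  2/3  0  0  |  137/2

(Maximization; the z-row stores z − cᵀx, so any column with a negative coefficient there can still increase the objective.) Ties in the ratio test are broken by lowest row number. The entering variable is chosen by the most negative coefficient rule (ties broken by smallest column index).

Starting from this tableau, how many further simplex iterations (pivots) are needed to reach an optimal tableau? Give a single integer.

1

pivot: x1 in, x3 out → z = 295/4
No improving column remains; optimal.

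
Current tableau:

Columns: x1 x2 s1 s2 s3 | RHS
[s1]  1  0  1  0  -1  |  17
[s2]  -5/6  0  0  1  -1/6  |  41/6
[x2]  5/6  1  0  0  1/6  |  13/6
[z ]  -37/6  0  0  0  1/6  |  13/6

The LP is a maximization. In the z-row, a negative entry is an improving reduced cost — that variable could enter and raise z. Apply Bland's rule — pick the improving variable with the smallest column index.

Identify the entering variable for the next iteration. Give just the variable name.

x1

Objective-row coefficients: x1: -37/6, x2: 0, s1: 0, s2: 0, s3: 1/6.
Improving columns: x1. Bland's rule picks the smallest column index → x1.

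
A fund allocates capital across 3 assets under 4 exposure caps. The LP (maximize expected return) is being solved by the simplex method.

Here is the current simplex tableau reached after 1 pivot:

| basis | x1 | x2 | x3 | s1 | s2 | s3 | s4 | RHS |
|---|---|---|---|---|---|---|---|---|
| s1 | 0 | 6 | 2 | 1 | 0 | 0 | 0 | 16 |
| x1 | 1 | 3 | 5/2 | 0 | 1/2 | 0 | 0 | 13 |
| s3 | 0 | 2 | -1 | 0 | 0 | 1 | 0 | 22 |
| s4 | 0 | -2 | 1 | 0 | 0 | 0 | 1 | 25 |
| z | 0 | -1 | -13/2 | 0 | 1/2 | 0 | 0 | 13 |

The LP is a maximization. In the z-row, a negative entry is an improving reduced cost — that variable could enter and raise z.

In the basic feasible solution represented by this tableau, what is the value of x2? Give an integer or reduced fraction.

x2 is nonbasic (not in the basis column), so its value in the current BFS is 0.

0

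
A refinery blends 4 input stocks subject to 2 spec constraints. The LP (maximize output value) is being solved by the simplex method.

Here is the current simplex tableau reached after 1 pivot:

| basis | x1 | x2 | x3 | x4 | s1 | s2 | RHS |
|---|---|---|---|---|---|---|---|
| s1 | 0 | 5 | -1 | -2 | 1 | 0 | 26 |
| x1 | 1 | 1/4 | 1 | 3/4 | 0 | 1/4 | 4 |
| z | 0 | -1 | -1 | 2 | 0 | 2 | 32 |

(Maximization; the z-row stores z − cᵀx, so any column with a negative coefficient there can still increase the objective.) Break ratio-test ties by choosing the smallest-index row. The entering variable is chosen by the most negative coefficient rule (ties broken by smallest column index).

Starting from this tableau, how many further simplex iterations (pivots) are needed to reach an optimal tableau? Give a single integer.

pivot: x2 in, s1 out → z = 186/5
pivot: x3 in, x1 out → z = 282/7
No improving column remains; optimal.

2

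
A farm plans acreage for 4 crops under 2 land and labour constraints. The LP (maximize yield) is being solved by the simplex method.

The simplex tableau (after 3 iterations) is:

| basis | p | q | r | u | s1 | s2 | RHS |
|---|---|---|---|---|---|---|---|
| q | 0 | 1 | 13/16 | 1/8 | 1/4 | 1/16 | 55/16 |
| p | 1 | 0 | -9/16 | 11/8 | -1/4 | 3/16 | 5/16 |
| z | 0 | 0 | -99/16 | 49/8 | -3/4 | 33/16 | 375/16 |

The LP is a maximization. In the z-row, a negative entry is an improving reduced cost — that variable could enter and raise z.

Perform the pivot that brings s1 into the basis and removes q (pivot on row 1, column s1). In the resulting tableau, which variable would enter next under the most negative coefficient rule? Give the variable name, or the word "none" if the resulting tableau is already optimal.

Pivot element 1/4. New z-row = old z-row − (-3/4)·(row 1/(1/4)).
Updated z-row coefficients: p: 0, q: 3, r: -15/4, u: 13/2, s1: 0, s2: 9/4.
The most negative is -15/4 in column r, so r would enter next.

r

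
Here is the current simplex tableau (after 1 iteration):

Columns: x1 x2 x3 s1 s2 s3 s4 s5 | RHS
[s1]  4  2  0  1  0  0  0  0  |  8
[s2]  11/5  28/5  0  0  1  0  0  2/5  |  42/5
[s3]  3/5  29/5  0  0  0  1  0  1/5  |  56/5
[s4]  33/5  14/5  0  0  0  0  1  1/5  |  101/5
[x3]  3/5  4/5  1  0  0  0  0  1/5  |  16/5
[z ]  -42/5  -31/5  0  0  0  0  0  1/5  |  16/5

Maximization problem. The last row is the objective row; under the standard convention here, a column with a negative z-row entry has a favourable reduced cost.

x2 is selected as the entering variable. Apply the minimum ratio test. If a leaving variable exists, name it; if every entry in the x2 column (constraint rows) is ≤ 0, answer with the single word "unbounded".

Ratios: row 1 (s1): 8/2 = 4; row 2 (s2): (42/5)/(28/5) = 3/2; row 3 (s3): (56/5)/(29/5) = 56/29; row 4 (s4): (101/5)/(14/5) = 101/14; row 5 (x3): (16/5)/(4/5) = 4.
Minimum ratio is in the s2 row, so s2 leaves.

s2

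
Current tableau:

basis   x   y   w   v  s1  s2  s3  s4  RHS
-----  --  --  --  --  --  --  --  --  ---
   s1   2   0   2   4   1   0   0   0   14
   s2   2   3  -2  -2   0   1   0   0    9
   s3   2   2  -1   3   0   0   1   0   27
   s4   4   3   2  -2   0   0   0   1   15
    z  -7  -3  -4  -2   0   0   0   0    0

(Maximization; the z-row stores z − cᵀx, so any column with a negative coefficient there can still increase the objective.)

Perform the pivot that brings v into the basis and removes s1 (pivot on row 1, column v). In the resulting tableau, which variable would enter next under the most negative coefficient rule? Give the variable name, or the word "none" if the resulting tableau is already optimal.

Pivot element 4. New z-row = old z-row − (-2)·(row 1/4).
Updated z-row coefficients: x: -6, y: -3, w: -3, v: 0, s1: 1/2, s2: 0, s3: 0, s4: 0.
The most negative is -6 in column x, so x would enter next.

x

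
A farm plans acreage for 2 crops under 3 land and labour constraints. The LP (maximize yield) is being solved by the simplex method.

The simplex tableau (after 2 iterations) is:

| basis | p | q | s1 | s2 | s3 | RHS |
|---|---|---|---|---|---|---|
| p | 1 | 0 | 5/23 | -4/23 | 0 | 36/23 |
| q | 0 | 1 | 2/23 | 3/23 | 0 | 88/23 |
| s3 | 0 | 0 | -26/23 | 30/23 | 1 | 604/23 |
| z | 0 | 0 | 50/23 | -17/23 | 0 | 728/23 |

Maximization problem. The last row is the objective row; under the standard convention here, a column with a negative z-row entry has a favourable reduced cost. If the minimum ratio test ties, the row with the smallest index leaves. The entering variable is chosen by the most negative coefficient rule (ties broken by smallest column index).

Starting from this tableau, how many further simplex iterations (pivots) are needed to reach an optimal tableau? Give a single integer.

pivot: s2 in, s3 out → z = 698/15
No improving column remains; optimal.

1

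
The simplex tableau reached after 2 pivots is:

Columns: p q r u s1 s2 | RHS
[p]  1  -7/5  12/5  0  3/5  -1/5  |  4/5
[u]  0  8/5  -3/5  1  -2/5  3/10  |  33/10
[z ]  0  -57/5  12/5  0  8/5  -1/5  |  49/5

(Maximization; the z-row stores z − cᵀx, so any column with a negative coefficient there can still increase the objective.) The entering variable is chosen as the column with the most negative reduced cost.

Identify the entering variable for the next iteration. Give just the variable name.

Objective-row coefficients: p: 0, q: -57/5, r: 12/5, u: 0, s1: 8/5, s2: -1/5.
The most negative is -57/5 in column q, so q enters.

q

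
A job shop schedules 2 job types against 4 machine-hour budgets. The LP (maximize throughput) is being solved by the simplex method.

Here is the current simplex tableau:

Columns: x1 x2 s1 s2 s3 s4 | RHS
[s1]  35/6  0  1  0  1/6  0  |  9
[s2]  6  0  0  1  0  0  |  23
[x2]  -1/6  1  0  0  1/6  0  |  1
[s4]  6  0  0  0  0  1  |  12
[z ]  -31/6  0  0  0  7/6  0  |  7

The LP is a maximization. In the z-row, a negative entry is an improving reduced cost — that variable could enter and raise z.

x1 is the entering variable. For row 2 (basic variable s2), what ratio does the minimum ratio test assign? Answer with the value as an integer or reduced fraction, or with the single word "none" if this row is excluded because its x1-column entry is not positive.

23/6

Ratio = RHS / (x1 entry) = 23 / 6 = 23/6.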